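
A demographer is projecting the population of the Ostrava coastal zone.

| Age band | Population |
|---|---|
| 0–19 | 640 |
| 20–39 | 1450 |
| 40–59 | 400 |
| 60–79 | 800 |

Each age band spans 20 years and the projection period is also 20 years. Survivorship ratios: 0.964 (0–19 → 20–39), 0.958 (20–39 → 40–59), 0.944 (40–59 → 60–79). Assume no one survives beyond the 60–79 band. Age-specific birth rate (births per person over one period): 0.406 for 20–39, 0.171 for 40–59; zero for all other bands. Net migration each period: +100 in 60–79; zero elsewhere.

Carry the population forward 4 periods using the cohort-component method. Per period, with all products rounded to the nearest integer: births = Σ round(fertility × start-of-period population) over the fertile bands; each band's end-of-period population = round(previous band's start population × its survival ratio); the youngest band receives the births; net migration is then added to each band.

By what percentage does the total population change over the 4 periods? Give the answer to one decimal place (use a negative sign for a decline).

Let group 1 be 0–19 through group 4 = 60–79.
[period 1]
Births: 1450 × 0.406 = 589 ; 400 × 0.171 = 68 — total 657
Group 2: 640 × 0.964 = 617
Group 3: 1450 × 0.958 = 1389
Group 4: 400 × 0.944 = 378
Net migration: Group 4 + 100 → 478
→ [657, 617, 1389, 478]
[period 2]
Births: 617 × 0.406 = 251 ; 1389 × 0.171 = 238 — total 489
Group 2: 657 × 0.964 = 633
Group 3: 617 × 0.958 = 591
Group 4: 1389 × 0.944 = 1311
Net migration: Group 4 + 100 → 1411
→ [489, 633, 591, 1411]
[period 3]
Births: 633 × 0.406 = 257 ; 591 × 0.171 = 101 — total 358
Group 2: 489 × 0.964 = 471
Group 3: 633 × 0.958 = 606
Group 4: 591 × 0.944 = 558
Net migration: Group 4 + 100 → 658
→ [358, 471, 606, 658]
[period 4]
Births: 471 × 0.406 = 191 ; 606 × 0.171 = 104 — total 295
Group 2: 358 × 0.964 = 345
Group 3: 471 × 0.958 = 451
Group 4: 606 × 0.944 = 572
Net migration: Group 4 + 100 → 672
→ [295, 345, 451, 672]
Total: 3290 → 1763; change = -1527; percentage change = -46.4%

-46.4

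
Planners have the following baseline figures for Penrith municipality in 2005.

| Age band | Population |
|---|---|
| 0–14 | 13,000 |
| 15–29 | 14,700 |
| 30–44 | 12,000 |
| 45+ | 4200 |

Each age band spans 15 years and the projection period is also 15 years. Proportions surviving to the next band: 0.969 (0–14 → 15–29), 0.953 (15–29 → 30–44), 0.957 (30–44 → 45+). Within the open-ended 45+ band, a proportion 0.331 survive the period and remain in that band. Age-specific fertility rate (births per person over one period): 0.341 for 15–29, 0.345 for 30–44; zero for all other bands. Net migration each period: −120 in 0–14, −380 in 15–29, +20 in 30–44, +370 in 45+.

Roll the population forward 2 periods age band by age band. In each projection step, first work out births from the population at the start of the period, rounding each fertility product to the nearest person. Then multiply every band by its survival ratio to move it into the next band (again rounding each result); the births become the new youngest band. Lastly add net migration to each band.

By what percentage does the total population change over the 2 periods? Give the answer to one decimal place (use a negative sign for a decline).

7.3

Let group 1 be 0–14 through group 4 = 45+.
After projecting period 1:
Births: 14700 × 0.341 = 5013 ; 12000 × 0.345 = 4140 — total 9153
Group 2: 13000 × 0.969 = 12597
Group 3: 14700 × 0.953 = 14009
Group 4: 12000 × 0.957 + 4200 × 0.331 = 11484 + 1390 = 12874
Net migration: Group 1 − 120 → 9033; Group 2 − 380 → 12217; Group 3 + 20 → 14029; Group 4 + 370 → 13244
Population now: 0–14=9033, 15–29=12217, 30–44=14029, 45+=13244
After projecting period 2:
Births: 12217 × 0.341 = 4166 ; 14029 × 0.345 = 4840 — total 9006
Group 2: 9033 × 0.969 = 8753
Group 3: 12217 × 0.953 = 11643
Group 4: 14029 × 0.957 + 13244 × 0.331 = 13426 + 4384 = 17810
Net migration: Group 1 − 120 → 8886; Group 2 − 380 → 8373; Group 3 + 20 → 11663; Group 4 + 370 → 18180
Population now: 0–14=8886, 15–29=8373, 30–44=11663, 45+=18180
Total: 43900 → 47102; change = 3202; percentage change = 7.3%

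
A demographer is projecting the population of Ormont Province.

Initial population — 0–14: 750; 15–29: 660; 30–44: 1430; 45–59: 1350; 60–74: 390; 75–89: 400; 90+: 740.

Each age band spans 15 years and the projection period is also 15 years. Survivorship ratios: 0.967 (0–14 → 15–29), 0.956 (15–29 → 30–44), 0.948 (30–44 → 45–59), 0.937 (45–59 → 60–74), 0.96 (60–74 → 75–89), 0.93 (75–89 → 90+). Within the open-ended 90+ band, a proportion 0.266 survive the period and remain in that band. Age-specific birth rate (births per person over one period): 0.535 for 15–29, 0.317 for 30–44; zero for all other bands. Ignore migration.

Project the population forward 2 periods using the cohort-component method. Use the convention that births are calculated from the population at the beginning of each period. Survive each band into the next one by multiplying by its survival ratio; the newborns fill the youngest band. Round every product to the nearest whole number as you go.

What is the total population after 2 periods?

(Groups numbered youngest = 1 to oldest = 7.)
Period 1.
Births: 660 * 0.535 = 353  |  1430 * 0.317 = 453 → total 806
Group 2: 750 * 0.967 = 725
Group 3: 660 * 0.956 = 631
Group 4: 1430 * 0.948 = 1356
Group 5: 1350 * 0.937 = 1265
Group 6: 390 * 0.96 = 374
Group 7: 400 * 0.93 + 740 * 0.266 = 372 + 197 = 569
End of period: [806, 725, 631, 1356, 1265, 374, 569]
Period 2.
Births: 725 * 0.535 = 388  |  631 * 0.317 = 200 → total 588
Group 2: 806 * 0.967 = 779
Group 3: 725 * 0.956 = 693
Group 4: 631 * 0.948 = 598
Group 5: 1356 * 0.937 = 1271
Group 6: 1265 * 0.96 = 1214
Group 7: 374 * 0.93 + 569 * 0.266 = 348 + 151 = 499
End of period: [588, 779, 693, 598, 1271, 1214, 499]
Total after period 2: 588 + 779 + 693 + 598 + 1271 + 1214 + 499 = 5642

5642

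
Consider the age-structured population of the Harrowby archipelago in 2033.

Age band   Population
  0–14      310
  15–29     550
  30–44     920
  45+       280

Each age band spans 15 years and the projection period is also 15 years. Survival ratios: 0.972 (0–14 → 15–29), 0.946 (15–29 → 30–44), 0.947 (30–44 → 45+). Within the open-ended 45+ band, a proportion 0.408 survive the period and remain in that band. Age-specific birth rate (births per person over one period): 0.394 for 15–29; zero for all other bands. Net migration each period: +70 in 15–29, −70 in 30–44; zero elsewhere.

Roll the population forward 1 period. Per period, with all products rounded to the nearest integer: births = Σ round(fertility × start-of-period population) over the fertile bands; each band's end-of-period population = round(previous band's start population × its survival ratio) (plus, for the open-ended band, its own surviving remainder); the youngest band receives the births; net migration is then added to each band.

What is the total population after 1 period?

(Groups numbered youngest = 1 to oldest = 4.)
— Period 1 —
Births: 550 * 0.394 = 217
Group 2: 310 * 0.972 = 301
Group 3: 550 * 0.946 = 520
Group 4: 920 * 0.947 + 280 * 0.408 = 871 + 114 = 985
Net migration: Group 2 + 70 → 371; Group 3 − 70 → 450
Giving 217 / 371 / 450 / 985.
Total after period 1: 217 + 371 + 450 + 985 = 2023

2023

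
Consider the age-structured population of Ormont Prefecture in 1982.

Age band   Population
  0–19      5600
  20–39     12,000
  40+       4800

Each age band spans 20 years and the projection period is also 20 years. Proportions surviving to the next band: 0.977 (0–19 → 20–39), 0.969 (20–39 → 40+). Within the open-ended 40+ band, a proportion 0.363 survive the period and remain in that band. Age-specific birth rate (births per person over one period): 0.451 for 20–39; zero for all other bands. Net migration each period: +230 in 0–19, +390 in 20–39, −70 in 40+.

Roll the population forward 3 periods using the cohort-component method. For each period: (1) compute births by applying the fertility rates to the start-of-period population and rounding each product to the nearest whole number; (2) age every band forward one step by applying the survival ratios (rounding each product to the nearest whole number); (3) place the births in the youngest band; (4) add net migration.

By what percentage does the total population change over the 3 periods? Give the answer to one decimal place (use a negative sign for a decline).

Call the groups 1 to 3, youngest first.
— Period 1 —
Births: 12000 × 0.451 = 5412
Group 2: 5600 × 0.977 = 5471
Group 3: 12000 × 0.969 + 4800 × 0.363 = 11628 + 1742 = 13370
Net migration: Group 1 + 230 → 5642; Group 2 + 390 → 5861; Group 3 − 70 → 13300
→ [5642, 5861, 13300]
— Period 2 —
Births: 5861 × 0.451 = 2643
Group 2: 5642 × 0.977 = 5512
Group 3: 5861 × 0.969 + 13300 × 0.363 = 5679 + 4828 = 10507
Net migration: Group 1 + 230 → 2873; Group 2 + 390 → 5902; Group 3 − 70 → 10437
→ [2873, 5902, 10437]
— Period 3 —
Births: 5902 × 0.451 = 2662
Group 2: 2873 × 0.977 = 2807
Group 3: 5902 × 0.969 + 10437 × 0.363 = 5719 + 3789 = 9508
Net migration: Group 1 + 230 → 2892; Group 2 + 390 → 3197; Group 3 − 70 → 9438
→ [2892, 3197, 9438]
Total: 22400 → 15527; change = -6873; percentage change = -30.7%

-30.7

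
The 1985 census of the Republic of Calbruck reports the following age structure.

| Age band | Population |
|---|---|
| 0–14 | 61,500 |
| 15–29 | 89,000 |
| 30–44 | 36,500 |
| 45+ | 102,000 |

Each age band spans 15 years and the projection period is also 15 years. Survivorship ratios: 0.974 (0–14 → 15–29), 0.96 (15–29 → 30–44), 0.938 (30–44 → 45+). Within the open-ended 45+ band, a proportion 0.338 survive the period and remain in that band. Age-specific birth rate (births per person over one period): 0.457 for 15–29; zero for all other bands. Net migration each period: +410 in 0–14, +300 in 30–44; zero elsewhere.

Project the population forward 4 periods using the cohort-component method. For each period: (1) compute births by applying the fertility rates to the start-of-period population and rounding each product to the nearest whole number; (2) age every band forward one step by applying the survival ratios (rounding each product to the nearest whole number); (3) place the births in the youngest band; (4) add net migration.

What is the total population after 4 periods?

123751

After projecting period 1:
Births: 89000 × 0.457 = 40673
15–29: 61500 × 0.974 = 59901
30–44: 89000 × 0.96 = 85440
45+: 36500 × 0.938 + 102000 × 0.338 = 34237 + 34476 = 68713
Net migration: 0–14 + 410 → 41083; 30–44 + 300 → 85740
Giving 41083 / 59901 / 85740 / 68713.
After projecting period 2:
Births: 59901 × 0.457 = 27375
15–29: 41083 × 0.974 = 40015
30–44: 59901 × 0.96 = 57505
45+: 85740 × 0.938 + 68713 × 0.338 = 80424 + 23225 = 103649
Net migration: 0–14 + 410 → 27785; 30–44 + 300 → 57805
Giving 27785 / 40015 / 57805 / 103649.
After projecting period 3:
Births: 40015 × 0.457 = 18287
15–29: 27785 × 0.974 = 27063
30–44: 40015 × 0.96 = 38414
45+: 57805 × 0.938 + 103649 × 0.338 = 54221 + 35033 = 89254
Net migration: 0–14 + 410 → 18697; 30–44 + 300 → 38714
Giving 18697 / 27063 / 38714 / 89254.
After projecting period 4:
Births: 27063 × 0.457 = 12368
15–29: 18697 × 0.974 = 18211
30–44: 27063 × 0.96 = 25980
45+: 38714 × 0.938 + 89254 × 0.338 = 36314 + 30168 = 66482
Net migration: 0–14 + 410 → 12778; 30–44 + 300 → 26280
Giving 12778 / 18211 / 26280 / 66482.
Total after period 4: 12778 + 18211 + 26280 + 66482 = 123751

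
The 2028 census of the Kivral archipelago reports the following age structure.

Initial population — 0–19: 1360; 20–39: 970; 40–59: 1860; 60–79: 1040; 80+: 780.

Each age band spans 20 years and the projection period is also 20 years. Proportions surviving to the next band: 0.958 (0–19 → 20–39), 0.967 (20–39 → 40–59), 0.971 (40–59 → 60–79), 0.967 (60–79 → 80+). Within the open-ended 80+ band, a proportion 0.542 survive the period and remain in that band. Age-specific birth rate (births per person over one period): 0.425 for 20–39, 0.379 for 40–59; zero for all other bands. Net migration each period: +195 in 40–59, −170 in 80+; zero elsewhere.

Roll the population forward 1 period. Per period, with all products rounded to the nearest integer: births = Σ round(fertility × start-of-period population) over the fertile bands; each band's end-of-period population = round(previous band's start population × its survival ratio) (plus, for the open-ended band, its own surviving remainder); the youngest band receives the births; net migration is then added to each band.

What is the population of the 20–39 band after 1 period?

1303

Period 1:
Births: 970 * 0.425 = 412, 1860 * 0.379 = 705 ⇒ total 1117
20–39: 1360 * 0.958 = 1303
40–59: 970 * 0.967 = 938
60–79: 1860 * 0.971 = 1806
80+: 1040 * 0.967 + 780 * 0.542 = 1006 + 423 = 1429
Net migration: 40–59 + 195 → 1133; 80+ − 170 → 1259
End of period: [1117, 1303, 1133, 1806, 1259]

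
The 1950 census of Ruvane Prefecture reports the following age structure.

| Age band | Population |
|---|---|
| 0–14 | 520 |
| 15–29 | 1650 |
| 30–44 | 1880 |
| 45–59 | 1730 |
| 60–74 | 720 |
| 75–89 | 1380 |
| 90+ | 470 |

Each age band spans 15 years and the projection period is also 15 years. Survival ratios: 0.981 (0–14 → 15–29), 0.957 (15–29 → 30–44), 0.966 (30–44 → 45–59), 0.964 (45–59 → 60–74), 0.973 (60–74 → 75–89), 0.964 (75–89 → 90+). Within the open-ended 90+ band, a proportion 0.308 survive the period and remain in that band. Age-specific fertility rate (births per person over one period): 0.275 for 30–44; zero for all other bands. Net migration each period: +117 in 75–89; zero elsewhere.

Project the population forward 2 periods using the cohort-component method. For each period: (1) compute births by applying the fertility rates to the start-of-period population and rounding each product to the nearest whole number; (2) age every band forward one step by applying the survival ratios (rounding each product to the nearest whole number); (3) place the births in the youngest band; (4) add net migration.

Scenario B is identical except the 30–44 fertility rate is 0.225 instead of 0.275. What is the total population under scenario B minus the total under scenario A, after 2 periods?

-171

Let group 1 be 0–14 through group 7 = 90+.
— Period 1 —
Births: 1880 * 0.275 = 517
Group 2: 520 * 0.981 = 510
Group 3: 1650 * 0.957 = 1579
Group 4: 1880 * 0.966 = 1816
Group 5: 1730 * 0.964 = 1668
Group 6: 720 * 0.973 = 701
Group 7: 1380 * 0.964 + 470 * 0.308 = 1330 + 145 = 1475
Net migration: Group 6 + 117 → 818
End of period: [517, 510, 1579, 1816, 1668, 818, 1475]
— Period 2 —
Births: 1579 * 0.275 = 434
Group 2: 517 * 0.981 = 507
Group 3: 510 * 0.957 = 488
Group 4: 1579 * 0.966 = 1525
Group 5: 1816 * 0.964 = 1751
Group 6: 1668 * 0.973 = 1623
Group 7: 818 * 0.964 + 1475 * 0.308 = 789 + 454 = 1243
Net migration: Group 6 + 117 → 1740
End of period: [434, 507, 488, 1525, 1751, 1740, 1243]
Scenario A total after 2 periods: 7688
Scenario B projection —
— Period 1 —
Births: 1880 * 0.225 = 423
Group 2: 520 * 0.981 = 510
Group 3: 1650 * 0.957 = 1579
Group 4: 1880 * 0.966 = 1816
Group 5: 1730 * 0.964 = 1668
Group 6: 720 * 0.973 = 701
Group 7: 1380 * 0.964 + 470 * 0.308 = 1330 + 145 = 1475
Net migration: Group 6 + 117 → 818
End of period: [423, 510, 1579, 1816, 1668, 818, 1475]
— Period 2 —
Births: 1579 * 0.225 = 355
Group 2: 423 * 0.981 = 415
Group 3: 510 * 0.957 = 488
Group 4: 1579 * 0.966 = 1525
Group 5: 1816 * 0.964 = 1751
Group 6: 1668 * 0.973 = 1623
Group 7: 818 * 0.964 + 1475 * 0.308 = 789 + 454 = 1243
Net migration: Group 6 + 117 → 1740
End of period: [355, 415, 488, 1525, 1751, 1740, 1243]
Scenario B total after 2 periods: 7517
Difference B − A = 7517 − 7688 = -171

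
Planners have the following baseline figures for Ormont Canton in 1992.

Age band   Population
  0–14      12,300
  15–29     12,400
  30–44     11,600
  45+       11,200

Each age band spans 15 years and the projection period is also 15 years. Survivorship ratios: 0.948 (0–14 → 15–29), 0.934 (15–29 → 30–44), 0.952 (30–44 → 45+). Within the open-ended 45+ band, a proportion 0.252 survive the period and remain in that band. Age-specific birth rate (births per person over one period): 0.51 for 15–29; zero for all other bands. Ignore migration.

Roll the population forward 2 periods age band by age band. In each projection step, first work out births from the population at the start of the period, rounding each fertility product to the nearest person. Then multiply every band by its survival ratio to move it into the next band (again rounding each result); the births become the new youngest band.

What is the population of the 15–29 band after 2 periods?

Period 1:
Births: 12400 × 0.51 = 6324
15–29: 12300 × 0.948 = 11660
30–44: 12400 × 0.934 = 11582
45+: 11600 × 0.952 + 11200 × 0.252 = 11043 + 2822 = 13865
End of period: [6324, 11660, 11582, 13865]
Period 2:
Births: 11660 × 0.51 = 5947
15–29: 6324 × 0.948 = 5995
30–44: 11660 × 0.934 = 10890
45+: 11582 × 0.952 + 13865 × 0.252 = 11026 + 3494 = 14520
End of period: [5947, 5995, 10890, 14520]

5995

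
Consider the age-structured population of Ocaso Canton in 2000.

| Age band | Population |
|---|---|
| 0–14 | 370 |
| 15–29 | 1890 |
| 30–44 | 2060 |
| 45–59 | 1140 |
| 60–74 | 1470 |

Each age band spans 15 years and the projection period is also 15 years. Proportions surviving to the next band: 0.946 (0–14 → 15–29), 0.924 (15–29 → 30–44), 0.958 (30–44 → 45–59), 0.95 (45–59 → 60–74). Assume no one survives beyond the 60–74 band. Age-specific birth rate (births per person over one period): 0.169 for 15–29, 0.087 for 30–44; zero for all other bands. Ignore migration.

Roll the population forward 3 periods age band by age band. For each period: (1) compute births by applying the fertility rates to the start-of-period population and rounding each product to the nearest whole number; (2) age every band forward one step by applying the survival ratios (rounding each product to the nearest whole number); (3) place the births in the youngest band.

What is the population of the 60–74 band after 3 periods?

Let group 1 be 0–14 through group 5 = 60–74.
[period 1]
Births: 1890 × 0.169 = 319, 2060 × 0.087 = 179 → 498
Group 2: 370 × 0.946 = 350
Group 3: 1890 × 0.924 = 1746
Group 4: 2060 × 0.958 = 1973
Group 5: 1140 × 0.95 = 1083
Population now: 0–14=498, 15–29=350, 30–44=1746, 45–59=1973, 60–74=1083
[period 2]
Births: 350 × 0.169 = 59, 1746 × 0.087 = 152 → 211
Group 2: 498 × 0.946 = 471
Group 3: 350 × 0.924 = 323
Group 4: 1746 × 0.958 = 1673
Group 5: 1973 × 0.95 = 1874
Population now: 0–14=211, 15–29=471, 30–44=323, 45–59=1673, 60–74=1874
[period 3]
Births: 471 × 0.169 = 80, 323 × 0.087 = 28 → 108
Group 2: 211 × 0.946 = 200
Group 3: 471 × 0.924 = 435
Group 4: 323 × 0.958 = 309
Group 5: 1673 × 0.95 = 1589
Population now: 0–14=108, 15–29=200, 30–44=435, 45–59=309, 60–74=1589

1589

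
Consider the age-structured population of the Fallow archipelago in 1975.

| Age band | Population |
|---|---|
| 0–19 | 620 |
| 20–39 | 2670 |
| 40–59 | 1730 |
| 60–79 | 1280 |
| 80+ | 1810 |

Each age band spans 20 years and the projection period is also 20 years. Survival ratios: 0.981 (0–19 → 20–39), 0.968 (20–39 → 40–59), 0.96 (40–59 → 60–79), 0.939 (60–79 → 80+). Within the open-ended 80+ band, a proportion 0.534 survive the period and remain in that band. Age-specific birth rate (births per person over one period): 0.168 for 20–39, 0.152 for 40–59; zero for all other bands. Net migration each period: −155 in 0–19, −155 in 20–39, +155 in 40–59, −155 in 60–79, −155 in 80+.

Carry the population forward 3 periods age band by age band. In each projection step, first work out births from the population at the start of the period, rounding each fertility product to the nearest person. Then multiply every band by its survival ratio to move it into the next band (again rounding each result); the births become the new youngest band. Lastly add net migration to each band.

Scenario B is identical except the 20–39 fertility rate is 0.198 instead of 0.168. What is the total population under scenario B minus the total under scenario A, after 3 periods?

117

Numbering the bands 1..5 from youngest to oldest:
Period 1.
Births: 2670 * 0.168 = 449  |  1730 * 0.152 = 263 — total 712
Band 2: 620 * 0.981 = 608
Band 3: 2670 * 0.968 = 2585
Band 4: 1730 * 0.96 = 1661
Band 5: 1280 * 0.939 + 1810 * 0.534 = 1202 + 967 = 2169
Net migration: Band 1 − 155 → 557; Band 2 − 155 → 453; Band 3 + 155 → 2740; Band 4 − 155 → 1506; Band 5 − 155 → 2014
End of period: [557, 453, 2740, 1506, 2014]
Period 2.
Births: 453 * 0.168 = 76  |  2740 * 0.152 = 416 — total 492
Band 2: 557 * 0.981 = 546
Band 3: 453 * 0.968 = 439
Band 4: 2740 * 0.96 = 2630
Band 5: 1506 * 0.939 + 2014 * 0.534 = 1414 + 1075 = 2489
Net migration: Band 1 − 155 → 337; Band 2 − 155 → 391; Band 3 + 155 → 594; Band 4 − 155 → 2475; Band 5 − 155 → 2334
End of period: [337, 391, 594, 2475, 2334]
Period 3.
Births: 391 * 0.168 = 66  |  594 * 0.152 = 90 — total 156
Band 2: 337 * 0.981 = 331
Band 3: 391 * 0.968 = 378
Band 4: 594 * 0.96 = 570
Band 5: 2475 * 0.939 + 2334 * 0.534 = 2324 + 1246 = 3570
Net migration: Band 1 − 155 → 1; Band 2 − 155 → 176; Band 3 + 155 → 533; Band 4 − 155 → 415; Band 5 − 155 → 3415
End of period: [1, 176, 533, 415, 3415]
Scenario A total after 3 periods: 4540
Scenario B projection —
Period 1.
Births: 2670 * 0.198 = 529  |  1730 * 0.152 = 263 — total 792
Band 2: 620 * 0.981 = 608
Band 3: 2670 * 0.968 = 2585
Band 4: 1730 * 0.96 = 1661
Band 5: 1280 * 0.939 + 1810 * 0.534 = 1202 + 967 = 2169
Net migration: Band 1 − 155 → 637; Band 2 − 155 → 453; Band 3 + 155 → 2740; Band 4 − 155 → 1506; Band 5 − 155 → 2014
End of period: [637, 453, 2740, 1506, 2014]
Period 2.
Births: 453 * 0.198 = 90  |  2740 * 0.152 = 416 — total 506
Band 2: 637 * 0.981 = 625
Band 3: 453 * 0.968 = 439
Band 4: 2740 * 0.96 = 2630
Band 5: 1506 * 0.939 + 2014 * 0.534 = 1414 + 1075 = 2489
Net migration: Band 1 − 155 → 351; Band 2 − 155 → 470; Band 3 + 155 → 594; Band 4 − 155 → 2475; Band 5 − 155 → 2334
End of period: [351, 470, 594, 2475, 2334]
Period 3.
Births: 470 * 0.198 = 93  |  594 * 0.152 = 90 — total 183
Band 2: 351 * 0.981 = 344
Band 3: 470 * 0.968 = 455
Band 4: 594 * 0.96 = 570
Band 5: 2475 * 0.939 + 2334 * 0.534 = 2324 + 1246 = 3570
Net migration: Band 1 − 155 → 28; Band 2 − 155 → 189; Band 3 + 155 → 610; Band 4 − 155 → 415; Band 5 − 155 → 3415
End of period: [28, 189, 610, 415, 3415]
Scenario B total after 3 periods: 4657
Difference B − A = 4657 − 4540 = 117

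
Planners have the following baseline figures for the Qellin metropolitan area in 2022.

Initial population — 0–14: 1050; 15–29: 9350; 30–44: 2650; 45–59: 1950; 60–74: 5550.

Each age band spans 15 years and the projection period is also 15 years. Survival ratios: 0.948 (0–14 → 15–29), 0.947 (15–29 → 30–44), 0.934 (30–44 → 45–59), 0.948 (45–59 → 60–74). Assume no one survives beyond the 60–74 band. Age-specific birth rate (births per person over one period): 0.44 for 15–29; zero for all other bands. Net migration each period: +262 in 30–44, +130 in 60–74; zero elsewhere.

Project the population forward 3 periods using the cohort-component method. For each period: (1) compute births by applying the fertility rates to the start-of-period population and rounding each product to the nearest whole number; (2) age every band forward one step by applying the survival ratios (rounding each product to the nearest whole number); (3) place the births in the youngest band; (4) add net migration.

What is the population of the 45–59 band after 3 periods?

1125

Let band 1 be 0–14 through band 5 = 60–74.
[period 1]
Births: 9350 * 0.44 = 4114
Band 2: 1050 * 0.948 = 995
Band 3: 9350 * 0.947 = 8854
Band 4: 2650 * 0.934 = 2475
Band 5: 1950 * 0.948 = 1849
Net migration: Band 3 + 262 → 9116; Band 5 + 130 → 1979
End of period: [4114, 995, 9116, 2475, 1979]
[period 2]
Births: 995 * 0.44 = 438
Band 2: 4114 * 0.948 = 3900
Band 3: 995 * 0.947 = 942
Band 4: 9116 * 0.934 = 8514
Band 5: 2475 * 0.948 = 2346
Net migration: Band 3 + 262 → 1204; Band 5 + 130 → 2476
End of period: [438, 3900, 1204, 8514, 2476]
[period 3]
Births: 3900 * 0.44 = 1716
Band 2: 438 * 0.948 = 415
Band 3: 3900 * 0.947 = 3693
Band 4: 1204 * 0.934 = 1125
Band 5: 8514 * 0.948 = 8071
Net migration: Band 3 + 262 → 3955; Band 5 + 130 → 8201
End of period: [1716, 415, 3955, 1125, 8201]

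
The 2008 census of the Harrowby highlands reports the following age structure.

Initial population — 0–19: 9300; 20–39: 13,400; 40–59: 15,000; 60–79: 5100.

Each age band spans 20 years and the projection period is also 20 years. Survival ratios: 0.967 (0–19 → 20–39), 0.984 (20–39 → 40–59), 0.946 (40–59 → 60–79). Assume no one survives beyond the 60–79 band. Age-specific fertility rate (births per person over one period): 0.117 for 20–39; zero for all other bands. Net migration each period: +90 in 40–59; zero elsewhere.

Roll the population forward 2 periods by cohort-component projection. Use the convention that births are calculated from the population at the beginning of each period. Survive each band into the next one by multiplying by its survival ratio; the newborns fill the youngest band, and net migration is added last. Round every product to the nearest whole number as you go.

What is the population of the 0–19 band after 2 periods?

1052

— Period 1 —
Births: 13400 * 0.117 = 1568
20–39: 9300 * 0.967 = 8993
40–59: 13400 * 0.984 = 13186
60–79: 15000 * 0.946 = 14190
Net migration: 40–59 + 90 → 13276
→ [1568, 8993, 13276, 14190]
— Period 2 —
Births: 8993 * 0.117 = 1052
20–39: 1568 * 0.967 = 1516
40–59: 8993 * 0.984 = 8849
60–79: 13276 * 0.946 = 12559
Net migration: 40–59 + 90 → 8939
→ [1052, 1516, 8939, 12559]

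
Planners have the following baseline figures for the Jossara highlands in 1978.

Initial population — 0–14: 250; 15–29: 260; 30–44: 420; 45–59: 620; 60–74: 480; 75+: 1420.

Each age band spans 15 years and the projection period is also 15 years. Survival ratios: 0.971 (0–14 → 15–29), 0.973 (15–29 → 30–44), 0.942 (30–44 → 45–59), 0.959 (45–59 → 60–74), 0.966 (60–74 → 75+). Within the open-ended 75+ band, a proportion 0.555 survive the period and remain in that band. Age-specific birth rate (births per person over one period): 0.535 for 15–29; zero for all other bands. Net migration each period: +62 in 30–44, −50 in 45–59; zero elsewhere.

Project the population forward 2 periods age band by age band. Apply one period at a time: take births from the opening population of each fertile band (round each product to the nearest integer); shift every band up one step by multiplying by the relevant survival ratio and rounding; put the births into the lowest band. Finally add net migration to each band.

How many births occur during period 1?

139

Let band 1 be 0–14 through band 6 = 75+.
— Period 1 —
Births: 260 * 0.535 = 139
Band 2: 250 * 0.971 = 243
Band 3: 260 * 0.973 = 253
Band 4: 420 * 0.942 = 396
Band 5: 620 * 0.959 = 595
Band 6: 480 * 0.966 + 1420 * 0.555 = 464 + 788 = 1252
Net migration: Band 3 + 62 → 315; Band 4 − 50 → 346
→ [139, 243, 315, 346, 595, 1252]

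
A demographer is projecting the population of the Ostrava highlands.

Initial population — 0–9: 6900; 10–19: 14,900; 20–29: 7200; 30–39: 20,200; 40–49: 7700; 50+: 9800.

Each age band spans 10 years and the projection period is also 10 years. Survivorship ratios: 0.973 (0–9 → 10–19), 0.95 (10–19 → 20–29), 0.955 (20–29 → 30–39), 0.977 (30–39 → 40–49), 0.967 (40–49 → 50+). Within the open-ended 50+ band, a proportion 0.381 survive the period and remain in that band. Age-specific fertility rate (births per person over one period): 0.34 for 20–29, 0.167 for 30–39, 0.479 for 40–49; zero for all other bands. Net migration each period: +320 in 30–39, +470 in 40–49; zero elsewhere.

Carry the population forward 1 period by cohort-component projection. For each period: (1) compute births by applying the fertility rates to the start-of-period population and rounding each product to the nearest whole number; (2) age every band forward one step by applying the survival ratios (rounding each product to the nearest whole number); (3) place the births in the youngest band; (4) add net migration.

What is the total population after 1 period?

Numbering the groups 1..6 from youngest to oldest:
After projecting period 1:
Births: 7200 * 0.34 = 2448, 20200 * 0.167 = 3373, 7700 * 0.479 = 3688 → total 9509
Group 2: 6900 * 0.973 = 6714
Group 3: 14900 * 0.95 = 14155
Group 4: 7200 * 0.955 = 6876
Group 5: 20200 * 0.977 = 19735
Group 6: 7700 * 0.967 + 9800 * 0.381 = 7446 + 3734 = 11180
Net migration: Group 4 + 320 → 7196; Group 5 + 470 → 20205
Population now: 0–9=9509, 10–19=6714, 20–29=14155, 30–39=7196, 40–49=20205, 50+=11180
Total after period 1: 9509 + 6714 + 14155 + 7196 + 20205 + 11180 = 68959

68959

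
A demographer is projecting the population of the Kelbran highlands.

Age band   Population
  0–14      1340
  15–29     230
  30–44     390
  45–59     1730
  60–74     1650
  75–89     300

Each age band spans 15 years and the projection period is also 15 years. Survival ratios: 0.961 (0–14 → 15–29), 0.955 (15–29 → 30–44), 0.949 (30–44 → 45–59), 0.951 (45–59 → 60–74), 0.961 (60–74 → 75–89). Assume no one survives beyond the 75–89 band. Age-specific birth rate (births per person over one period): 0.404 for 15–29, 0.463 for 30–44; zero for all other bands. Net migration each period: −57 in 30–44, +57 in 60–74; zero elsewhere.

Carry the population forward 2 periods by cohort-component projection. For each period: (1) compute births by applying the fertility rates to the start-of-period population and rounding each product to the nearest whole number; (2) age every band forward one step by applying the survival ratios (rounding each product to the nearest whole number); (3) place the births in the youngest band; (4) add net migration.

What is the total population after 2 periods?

4231

After projecting period 1:
Births: 230 × 0.404 = 93  |  390 × 0.463 = 181 — total 274
15–29: 1340 × 0.961 = 1288
30–44: 230 × 0.955 = 220
45–59: 390 × 0.949 = 370
60–74: 1730 × 0.951 = 1645
75–89: 1650 × 0.961 = 1586
Net migration: 30–44 − 57 → 163; 60–74 + 57 → 1702
Population now: 0–14=274, 15–29=1288, 30–44=163, 45–59=370, 60–74=1702, 75–89=1586
After projecting period 2:
Births: 1288 × 0.404 = 520  |  163 × 0.463 = 75 — total 595
15–29: 274 × 0.961 = 263
30–44: 1288 × 0.955 = 1230
45–59: 163 × 0.949 = 155
60–74: 370 × 0.951 = 352
75–89: 1702 × 0.961 = 1636
Net migration: 30–44 − 57 → 1173; 60–74 + 57 → 409
Population now: 0–14=595, 15–29=263, 30–44=1173, 45–59=155, 60–74=409, 75–89=1636
Total after period 2: 595 + 263 + 1173 + 155 + 409 + 1636 = 4231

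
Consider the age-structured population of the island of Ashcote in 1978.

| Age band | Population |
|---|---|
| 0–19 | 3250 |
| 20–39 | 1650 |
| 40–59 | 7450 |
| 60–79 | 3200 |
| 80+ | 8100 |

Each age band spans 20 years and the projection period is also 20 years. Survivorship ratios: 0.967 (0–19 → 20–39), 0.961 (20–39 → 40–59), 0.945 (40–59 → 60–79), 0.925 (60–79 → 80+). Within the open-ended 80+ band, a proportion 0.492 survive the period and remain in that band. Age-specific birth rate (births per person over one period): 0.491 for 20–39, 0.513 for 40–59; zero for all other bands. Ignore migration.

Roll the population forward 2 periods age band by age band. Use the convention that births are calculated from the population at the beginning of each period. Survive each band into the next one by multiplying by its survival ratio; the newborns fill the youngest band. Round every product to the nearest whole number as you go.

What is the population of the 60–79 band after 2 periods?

Let group 1 be 0–19 through group 5 = 80+.
After projecting period 1:
Births: 1650 × 0.491 = 810, 7450 × 0.513 = 3822 → total 4632
Group 2: 3250 × 0.967 = 3143
Group 3: 1650 × 0.961 = 1586
Group 4: 7450 × 0.945 = 7040
Group 5: 3200 × 0.925 + 8100 × 0.492 = 2960 + 3985 = 6945
Giving 4632 / 3143 / 1586 / 7040 / 6945.
After projecting period 2:
Births: 3143 × 0.491 = 1543, 1586 × 0.513 = 814 → total 2357
Group 2: 4632 × 0.967 = 4479
Group 3: 3143 × 0.961 = 3020
Group 4: 1586 × 0.945 = 1499
Group 5: 7040 × 0.925 + 6945 × 0.492 = 6512 + 3417 = 9929
Giving 2357 / 4479 / 3020 / 1499 / 9929.

1499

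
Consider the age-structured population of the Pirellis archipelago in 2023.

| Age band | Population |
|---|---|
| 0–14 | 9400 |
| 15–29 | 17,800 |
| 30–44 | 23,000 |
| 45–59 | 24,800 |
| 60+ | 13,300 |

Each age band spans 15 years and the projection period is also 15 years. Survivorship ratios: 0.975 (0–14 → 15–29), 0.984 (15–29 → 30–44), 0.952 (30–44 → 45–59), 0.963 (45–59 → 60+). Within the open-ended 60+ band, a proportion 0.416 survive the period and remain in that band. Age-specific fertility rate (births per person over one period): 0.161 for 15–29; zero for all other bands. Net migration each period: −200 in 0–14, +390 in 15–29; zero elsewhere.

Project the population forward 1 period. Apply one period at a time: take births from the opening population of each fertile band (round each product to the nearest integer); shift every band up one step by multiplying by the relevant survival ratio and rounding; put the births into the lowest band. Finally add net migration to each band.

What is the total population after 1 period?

Period 1:
Births: 17800 × 0.161 = 2866
15–29: 9400 × 0.975 = 9165
30–44: 17800 × 0.984 = 17515
45–59: 23000 × 0.952 = 21896
60+: 24800 × 0.963 + 13300 × 0.416 = 23882 + 5533 = 29415
Net migration: 0–14 − 200 → 2666; 15–29 + 390 → 9555
Population now: 0–14=2666, 15–29=9555, 30–44=17515, 45–59=21896, 60+=29415
Total after period 1: 2666 + 9555 + 17515 + 21896 + 29415 = 81047

81047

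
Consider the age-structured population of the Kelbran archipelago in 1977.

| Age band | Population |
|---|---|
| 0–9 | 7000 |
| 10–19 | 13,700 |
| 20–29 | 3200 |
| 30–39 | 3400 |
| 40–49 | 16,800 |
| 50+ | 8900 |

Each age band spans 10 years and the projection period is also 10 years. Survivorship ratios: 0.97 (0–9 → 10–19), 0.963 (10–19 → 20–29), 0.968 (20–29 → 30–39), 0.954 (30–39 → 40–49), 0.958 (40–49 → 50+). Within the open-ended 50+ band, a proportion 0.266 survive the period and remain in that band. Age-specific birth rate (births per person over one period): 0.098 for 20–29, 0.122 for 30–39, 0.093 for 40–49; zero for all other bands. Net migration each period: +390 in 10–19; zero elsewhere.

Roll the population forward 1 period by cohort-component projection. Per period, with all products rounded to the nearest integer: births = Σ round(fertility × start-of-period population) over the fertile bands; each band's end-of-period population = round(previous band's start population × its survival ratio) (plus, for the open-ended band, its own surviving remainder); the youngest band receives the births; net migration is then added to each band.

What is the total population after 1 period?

47467

— Period 1 —
Births: 3200 × 0.098 = 314  |  3400 × 0.122 = 415  |  16800 × 0.093 = 1562 → total 2291
10–19: 7000 × 0.97 = 6790
20–29: 13700 × 0.963 = 13193
30–39: 3200 × 0.968 = 3098
40–49: 3400 × 0.954 = 3244
50+: 16800 × 0.958 + 8900 × 0.266 = 16094 + 2367 = 18461
Net migration: 10–19 + 390 → 7180
Population now: 0–9=2291, 10–19=7180, 20–29=13193, 30–39=3098, 40–49=3244, 50+=18461
Total after period 1: 2291 + 7180 + 13193 + 3098 + 3244 + 18461 = 47467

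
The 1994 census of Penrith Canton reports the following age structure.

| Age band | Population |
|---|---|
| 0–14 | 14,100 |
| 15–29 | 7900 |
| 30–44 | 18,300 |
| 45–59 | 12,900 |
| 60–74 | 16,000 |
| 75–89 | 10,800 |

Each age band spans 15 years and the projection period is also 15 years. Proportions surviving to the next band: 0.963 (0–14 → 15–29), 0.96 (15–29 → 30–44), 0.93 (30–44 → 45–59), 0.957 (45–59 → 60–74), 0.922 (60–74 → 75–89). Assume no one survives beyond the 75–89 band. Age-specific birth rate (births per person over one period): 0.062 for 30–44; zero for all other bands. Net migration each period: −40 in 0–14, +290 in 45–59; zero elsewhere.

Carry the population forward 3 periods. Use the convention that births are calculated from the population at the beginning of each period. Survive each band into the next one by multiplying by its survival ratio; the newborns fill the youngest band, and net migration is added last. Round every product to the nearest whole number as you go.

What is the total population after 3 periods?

36907

[period 1]
Births: 18300 × 0.062 = 1135
15–29: 14100 × 0.963 = 13578
30–44: 7900 × 0.96 = 7584
45–59: 18300 × 0.93 = 17019
60–74: 12900 × 0.957 = 12345
75–89: 16000 × 0.922 = 14752
Net migration: 0–14 − 40 → 1095; 45–59 + 290 → 17309
→ [1095, 13578, 7584, 17309, 12345, 14752]
[period 2]
Births: 7584 × 0.062 = 470
15–29: 1095 × 0.963 = 1054
30–44: 13578 × 0.96 = 13035
45–59: 7584 × 0.93 = 7053
60–74: 17309 × 0.957 = 16565
75–89: 12345 × 0.922 = 11382
Net migration: 0–14 − 40 → 430; 45–59 + 290 → 7343
→ [430, 1054, 13035, 7343, 16565, 11382]
[period 3]
Births: 13035 × 0.062 = 808
15–29: 430 × 0.963 = 414
30–44: 1054 × 0.96 = 1012
45–59: 13035 × 0.93 = 12123
60–74: 7343 × 0.957 = 7027
75–89: 16565 × 0.922 = 15273
Net migration: 0–14 − 40 → 768; 45–59 + 290 → 12413
→ [768, 414, 1012, 12413, 7027, 15273]
Total after period 3: 768 + 414 + 1012 + 12413 + 7027 + 15273 = 36907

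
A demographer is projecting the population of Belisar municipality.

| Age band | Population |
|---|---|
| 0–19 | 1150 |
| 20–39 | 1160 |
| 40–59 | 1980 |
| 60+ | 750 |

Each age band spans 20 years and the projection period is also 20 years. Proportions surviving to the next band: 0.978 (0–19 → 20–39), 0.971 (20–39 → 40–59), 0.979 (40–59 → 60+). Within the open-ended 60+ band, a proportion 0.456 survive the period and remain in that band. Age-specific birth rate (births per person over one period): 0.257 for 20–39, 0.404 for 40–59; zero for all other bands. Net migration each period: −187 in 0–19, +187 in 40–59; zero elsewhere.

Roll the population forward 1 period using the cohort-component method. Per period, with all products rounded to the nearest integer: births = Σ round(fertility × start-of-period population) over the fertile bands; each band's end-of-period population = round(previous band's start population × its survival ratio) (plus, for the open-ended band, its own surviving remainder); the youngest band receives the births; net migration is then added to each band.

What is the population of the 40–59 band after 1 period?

1313

— Period 1 —
Births: 1160 * 0.257 = 298 ; 1980 * 0.404 = 800 → total 1098
20–39: 1150 * 0.978 = 1125
40–59: 1160 * 0.971 = 1126
60+: 1980 * 0.979 + 750 * 0.456 = 1938 + 342 = 2280
Net migration: 0–19 − 187 → 911; 40–59 + 187 → 1313
Population now: 0–19=911, 20–39=1125, 40–59=1313, 60+=2280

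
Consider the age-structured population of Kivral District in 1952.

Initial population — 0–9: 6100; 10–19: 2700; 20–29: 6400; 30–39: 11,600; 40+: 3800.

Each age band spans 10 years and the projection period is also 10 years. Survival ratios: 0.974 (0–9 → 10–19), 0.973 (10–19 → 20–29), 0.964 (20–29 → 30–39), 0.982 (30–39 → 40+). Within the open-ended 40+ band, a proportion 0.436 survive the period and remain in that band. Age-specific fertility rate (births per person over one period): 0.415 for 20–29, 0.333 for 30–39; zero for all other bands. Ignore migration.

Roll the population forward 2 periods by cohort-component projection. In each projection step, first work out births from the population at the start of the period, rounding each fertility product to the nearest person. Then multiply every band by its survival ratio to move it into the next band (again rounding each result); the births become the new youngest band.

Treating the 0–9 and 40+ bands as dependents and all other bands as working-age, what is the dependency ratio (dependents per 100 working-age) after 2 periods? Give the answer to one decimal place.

101.6

Let band 1 be 0–9 through band 5 = 40+.
[period 1]
Births: 6400 × 0.415 = 2656 ; 11600 × 0.333 = 3863 — total 6519
Band 2: 6100 × 0.974 = 5941
Band 3: 2700 × 0.973 = 2627
Band 4: 6400 × 0.964 = 6170
Band 5: 11600 × 0.982 + 3800 × 0.436 = 11391 + 1657 = 13048
End of period: [6519, 5941, 2627, 6170, 13048]
[period 2]
Births: 2627 × 0.415 = 1090 ; 6170 × 0.333 = 2055 — total 3145
Band 2: 6519 × 0.974 = 6350
Band 3: 5941 × 0.973 = 5781
Band 4: 2627 × 0.964 = 2532
Band 5: 6170 × 0.982 + 13048 × 0.436 = 6059 + 5689 = 11748
End of period: [3145, 6350, 5781, 2532, 11748]
Dependents (band 0–9 + band 40+) = 3145 + 11748 = 14893; working-age = 14663; ratio = 14893/14663 × 100 = 101.6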